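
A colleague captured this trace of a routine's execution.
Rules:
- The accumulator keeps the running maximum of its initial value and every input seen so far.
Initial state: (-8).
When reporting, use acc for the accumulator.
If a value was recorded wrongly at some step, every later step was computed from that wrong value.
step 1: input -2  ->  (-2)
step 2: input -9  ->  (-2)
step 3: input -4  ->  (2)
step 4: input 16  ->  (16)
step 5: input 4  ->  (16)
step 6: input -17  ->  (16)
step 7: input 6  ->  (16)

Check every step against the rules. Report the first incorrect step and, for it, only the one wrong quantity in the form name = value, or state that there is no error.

Step 1: acc = max(-8, -2) = -2 — same as recorded.
Step 2: acc = max(-2, -9) = -2 — matches.
Step 3: acc = max(-2, -4) = -2 — the trace has a different value.
Step 3 is the first one off; corrected, acc = -2.

step 3, acc = -2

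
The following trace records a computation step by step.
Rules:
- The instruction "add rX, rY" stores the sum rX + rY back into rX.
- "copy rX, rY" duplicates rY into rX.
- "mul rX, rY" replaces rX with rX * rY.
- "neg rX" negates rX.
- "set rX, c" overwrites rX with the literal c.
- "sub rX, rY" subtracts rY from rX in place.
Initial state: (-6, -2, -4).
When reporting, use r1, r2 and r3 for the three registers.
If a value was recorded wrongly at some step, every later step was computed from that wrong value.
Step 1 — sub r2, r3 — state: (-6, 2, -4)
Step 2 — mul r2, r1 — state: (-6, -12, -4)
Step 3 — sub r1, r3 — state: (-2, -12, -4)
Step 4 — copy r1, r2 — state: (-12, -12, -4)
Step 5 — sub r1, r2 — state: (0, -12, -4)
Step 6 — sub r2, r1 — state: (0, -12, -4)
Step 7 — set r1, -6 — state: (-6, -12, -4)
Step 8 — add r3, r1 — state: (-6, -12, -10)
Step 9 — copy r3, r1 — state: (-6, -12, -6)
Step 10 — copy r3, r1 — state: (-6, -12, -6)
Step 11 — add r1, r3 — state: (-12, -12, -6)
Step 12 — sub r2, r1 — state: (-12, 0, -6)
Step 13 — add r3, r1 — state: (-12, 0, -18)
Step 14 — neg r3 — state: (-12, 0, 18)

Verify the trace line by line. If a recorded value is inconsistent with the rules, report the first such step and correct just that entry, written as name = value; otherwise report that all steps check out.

no error

Step 1: r2 = -2 - -4 = 2 — verified.
Step 2: r2 = 2 * -6 = -12 — agrees with the trace.
Step 3: r1 = -6 - -4 = -2 — consistent with the trace.
Step 4: r1 = -12 — no discrepancy.
Step 5: r1 = -12 - -12 = 0 — agrees with the trace.
Step 6: r2 = -12 - 0 = -12 — confirmed correct.
Step 7: r1 = -6 — matches.
Step 8: r3 = -4 + -6 = -10 — consistent with the trace.
Step 9: r3 = -6 — verified.
Step 10: r3 = -6 — confirmed correct.
Step 11: r1 = -6 + -6 = -12 — in agreement.
Step 12: r2 = -12 - -12 = 0 — same as recorded.
Step 13: r3 = -6 + -12 = -18 — checks out.
Step 14: r3 = -(-18) = 18 — matches.
Each recorded entry agrees with the recomputation.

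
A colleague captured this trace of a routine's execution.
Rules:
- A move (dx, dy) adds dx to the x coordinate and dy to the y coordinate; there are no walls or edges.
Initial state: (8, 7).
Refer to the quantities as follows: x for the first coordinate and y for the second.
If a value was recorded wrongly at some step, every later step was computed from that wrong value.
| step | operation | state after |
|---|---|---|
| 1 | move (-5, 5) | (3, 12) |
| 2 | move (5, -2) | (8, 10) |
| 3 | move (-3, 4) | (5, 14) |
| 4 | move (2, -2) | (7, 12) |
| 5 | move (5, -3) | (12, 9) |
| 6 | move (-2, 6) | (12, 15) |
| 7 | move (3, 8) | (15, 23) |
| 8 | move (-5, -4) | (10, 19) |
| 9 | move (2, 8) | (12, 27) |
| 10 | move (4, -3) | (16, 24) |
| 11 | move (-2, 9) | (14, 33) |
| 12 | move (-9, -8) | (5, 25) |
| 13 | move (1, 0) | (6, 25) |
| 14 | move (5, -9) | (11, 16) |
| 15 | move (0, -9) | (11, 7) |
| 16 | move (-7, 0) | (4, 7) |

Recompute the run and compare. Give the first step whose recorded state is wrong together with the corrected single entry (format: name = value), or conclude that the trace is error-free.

1. x = 8 + (-5) = 3, y = 7 + (5) = 12 (matches)
2. x = 3 + (5) = 8, y = 12 + (-2) = 10 (agrees with the trace)
3. x = 8 + (-3) = 5, y = 10 + (4) = 14 (exactly as logged)
4. x = 5 + (2) = 7, y = 14 + (-2) = 12 (no discrepancy)
5. x = 7 + (5) = 12, y = 12 + (-3) = 9 (no discrepancy)
6. x = 12 + (-2) = 10, y = 9 + (6) = 15 (the trace disagrees here)
That makes step 6 the first incorrect line — x = 10 is what it should show.

step 6, x = 10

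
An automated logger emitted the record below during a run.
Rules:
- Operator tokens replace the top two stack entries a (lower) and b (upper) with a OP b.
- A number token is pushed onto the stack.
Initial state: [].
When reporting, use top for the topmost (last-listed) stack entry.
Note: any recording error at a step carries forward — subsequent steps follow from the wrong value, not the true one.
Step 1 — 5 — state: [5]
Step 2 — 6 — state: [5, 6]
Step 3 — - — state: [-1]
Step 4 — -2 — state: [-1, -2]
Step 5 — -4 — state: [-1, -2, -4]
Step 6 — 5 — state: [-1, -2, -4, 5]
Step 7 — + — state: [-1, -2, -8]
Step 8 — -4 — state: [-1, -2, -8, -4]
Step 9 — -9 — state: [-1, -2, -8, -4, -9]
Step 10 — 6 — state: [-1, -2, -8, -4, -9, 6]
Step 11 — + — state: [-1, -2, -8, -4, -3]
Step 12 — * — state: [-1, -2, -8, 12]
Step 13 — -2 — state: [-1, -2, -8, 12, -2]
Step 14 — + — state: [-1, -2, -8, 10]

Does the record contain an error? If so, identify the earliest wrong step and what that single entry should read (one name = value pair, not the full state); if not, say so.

1. push 5: top = 5 (no discrepancy)
2. push 6: top = 6 (agrees with the record)
3. 5 - 6 = -1 (agrees with the record)
4. push -2: top = -2 (confirmed correct)
5. push -4: top = -4 (same as recorded)
6. push 5: top = 5 (confirmed correct)
7. -4 + 5 = 1 (not what was recorded)
So the first discrepancy is step 7, where the right value is top = 1.

step 7, top = 1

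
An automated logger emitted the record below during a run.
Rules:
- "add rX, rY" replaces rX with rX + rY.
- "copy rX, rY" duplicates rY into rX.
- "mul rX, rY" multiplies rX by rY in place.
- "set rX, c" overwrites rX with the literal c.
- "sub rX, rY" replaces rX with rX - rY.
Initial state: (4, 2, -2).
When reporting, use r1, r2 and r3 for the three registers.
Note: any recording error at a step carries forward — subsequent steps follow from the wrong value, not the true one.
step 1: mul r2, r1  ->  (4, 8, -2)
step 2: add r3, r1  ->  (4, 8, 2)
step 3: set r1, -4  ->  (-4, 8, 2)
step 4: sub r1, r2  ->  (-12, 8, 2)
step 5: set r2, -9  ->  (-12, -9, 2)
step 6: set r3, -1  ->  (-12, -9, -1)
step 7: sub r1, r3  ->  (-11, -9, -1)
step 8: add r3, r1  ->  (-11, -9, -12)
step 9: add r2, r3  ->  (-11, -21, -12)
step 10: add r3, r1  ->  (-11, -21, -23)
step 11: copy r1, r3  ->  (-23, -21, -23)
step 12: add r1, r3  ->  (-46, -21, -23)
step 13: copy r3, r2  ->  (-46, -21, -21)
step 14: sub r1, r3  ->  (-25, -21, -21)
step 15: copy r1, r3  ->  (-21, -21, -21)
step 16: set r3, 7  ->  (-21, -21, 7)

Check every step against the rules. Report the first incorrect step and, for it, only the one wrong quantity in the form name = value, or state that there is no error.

no error

1. r2 = 2 * 4 = 8 (consistent with the record)
2. r3 = -2 + 4 = 2 (no discrepancy)
3. r1 = -4 (exactly as logged)
4. r1 = -4 - 8 = -12 (confirmed correct)
5. r2 = -9 (in agreement)
6. r3 = -1 (exactly as logged)
7. r1 = -12 - -1 = -11 (checks out)
8. r3 = -1 + -11 = -12 (checks out)
9. r2 = -9 + -12 = -21 (agrees with the record)
10. r3 = -12 + -11 = -23 (agrees with the record)
11. r1 = -23 (confirmed correct)
12. r1 = -23 + -23 = -46 (verified)
13. r3 = -21 (no discrepancy)
14. r1 = -46 - -21 = -25 (verified)
15. r1 = -21 (matches)
16. r3 = 7 (no discrepancy)
All entries verified; no error found.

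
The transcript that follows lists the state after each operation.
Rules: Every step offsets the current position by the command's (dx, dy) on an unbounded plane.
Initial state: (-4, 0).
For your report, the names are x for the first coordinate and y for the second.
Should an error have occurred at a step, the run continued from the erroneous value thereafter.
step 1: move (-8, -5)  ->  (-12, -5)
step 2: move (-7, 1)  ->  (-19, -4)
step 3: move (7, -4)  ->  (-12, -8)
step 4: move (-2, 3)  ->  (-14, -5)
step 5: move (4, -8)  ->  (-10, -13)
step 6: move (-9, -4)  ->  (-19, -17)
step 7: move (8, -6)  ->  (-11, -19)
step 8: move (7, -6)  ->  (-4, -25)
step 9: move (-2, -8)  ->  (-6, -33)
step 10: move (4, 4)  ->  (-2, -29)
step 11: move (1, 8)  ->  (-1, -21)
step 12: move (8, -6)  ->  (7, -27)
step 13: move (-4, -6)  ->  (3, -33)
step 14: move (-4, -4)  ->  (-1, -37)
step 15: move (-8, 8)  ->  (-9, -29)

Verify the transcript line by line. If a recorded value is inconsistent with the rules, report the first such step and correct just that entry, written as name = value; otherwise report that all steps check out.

step 7, y = -23

Recomputing the run from the initial state:
step 1: x = -12, y = -5
step 2: x = -19, y = -4
step 3: x = -12, y = -8
step 4: x = -14, y = -5
step 5: x = -10, y = -13
step 6: x = -19, y = -17
step 7: x = -11, y = -23
step 8: x = -4, y = -29
step 9: x = -6, y = -37
step 10: x = -2, y = -33
step 11: x = -1, y = -25
step 12: x = 7, y = -31
step 13: x = 3, y = -37
step 14: x = -1, y = -41
step 15: x = -9, y = -33
The first disagreement with the transcript is at step 7, where the value should be y = -23.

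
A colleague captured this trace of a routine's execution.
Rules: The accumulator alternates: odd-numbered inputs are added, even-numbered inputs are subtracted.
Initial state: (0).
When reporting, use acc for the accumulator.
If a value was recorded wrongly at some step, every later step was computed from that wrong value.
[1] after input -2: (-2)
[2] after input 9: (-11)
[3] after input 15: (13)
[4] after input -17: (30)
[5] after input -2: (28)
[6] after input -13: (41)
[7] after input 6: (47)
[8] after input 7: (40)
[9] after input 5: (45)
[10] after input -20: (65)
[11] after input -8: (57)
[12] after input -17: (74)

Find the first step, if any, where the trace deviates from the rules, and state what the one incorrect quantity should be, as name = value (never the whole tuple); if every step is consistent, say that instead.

step 3, acc = 4

Recomputing the run from the initial state:
step 1: acc = -2
step 2: acc = -11
step 3: acc = 4
step 4: acc = 21
step 5: acc = 19
step 6: acc = 32
step 7: acc = 38
step 8: acc = 31
step 9: acc = 36
step 10: acc = 56
step 11: acc = 48
step 12: acc = 65
The first disagreement with the trace is at step 3, where the value should be acc = 4.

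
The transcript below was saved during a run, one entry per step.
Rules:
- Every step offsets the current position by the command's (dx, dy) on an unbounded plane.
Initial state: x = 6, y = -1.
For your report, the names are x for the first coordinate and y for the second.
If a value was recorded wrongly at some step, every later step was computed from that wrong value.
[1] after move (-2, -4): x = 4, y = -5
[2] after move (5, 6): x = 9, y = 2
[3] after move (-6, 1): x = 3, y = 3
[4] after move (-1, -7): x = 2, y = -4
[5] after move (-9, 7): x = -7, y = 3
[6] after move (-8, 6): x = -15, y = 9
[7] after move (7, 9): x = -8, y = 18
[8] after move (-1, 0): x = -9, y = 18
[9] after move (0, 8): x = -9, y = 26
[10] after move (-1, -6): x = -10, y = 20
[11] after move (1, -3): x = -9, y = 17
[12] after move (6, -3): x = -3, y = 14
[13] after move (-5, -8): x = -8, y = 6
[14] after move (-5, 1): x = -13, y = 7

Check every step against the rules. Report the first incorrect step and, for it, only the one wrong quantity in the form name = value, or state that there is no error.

Recomputing the run from the initial state:
step 1: x = 4, y = -5
step 2: x = 9, y = 1
step 3: x = 3, y = 2
step 4: x = 2, y = -5
step 5: x = -7, y = 2
step 6: x = -15, y = 8
step 7: x = -8, y = 17
step 8: x = -9, y = 17
step 9: x = -9, y = 25
step 10: x = -10, y = 19
step 11: x = -9, y = 16
step 12: x = -3, y = 13
step 13: x = -8, y = 5
step 14: x = -13, y = 6
The first disagreement with the transcript is at step 2, where the value should be y = 1.

step 2, y = 1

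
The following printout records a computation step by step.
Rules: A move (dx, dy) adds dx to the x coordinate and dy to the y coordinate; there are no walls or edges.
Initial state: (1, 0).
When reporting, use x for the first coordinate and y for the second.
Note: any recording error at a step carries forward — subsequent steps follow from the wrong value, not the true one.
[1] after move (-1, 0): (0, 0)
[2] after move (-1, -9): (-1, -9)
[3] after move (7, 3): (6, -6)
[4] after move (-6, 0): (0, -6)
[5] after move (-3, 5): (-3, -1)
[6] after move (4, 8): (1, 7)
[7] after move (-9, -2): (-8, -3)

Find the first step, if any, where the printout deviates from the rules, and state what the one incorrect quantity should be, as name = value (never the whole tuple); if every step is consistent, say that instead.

1. x = 1 + (-1) = 0, y = 0 + (0) = 0 (same as recorded)
2. x = 0 + (-1) = -1, y = 0 + (-9) = -9 (in agreement)
3. x = -1 + (7) = 6, y = -9 + (3) = -6 (checks out)
4. x = 6 + (-6) = 0, y = -6 + (0) = -6 (confirmed correct)
5. x = 0 + (-3) = -3, y = -6 + (5) = -1 (exactly as logged)
6. x = -3 + (4) = 1, y = -1 + (8) = 7 (checks out)
7. x = 1 + (-9) = -8, y = 7 + (-2) = 5 (the printout disagrees here)
The audit stops at step 7: the recorded entry is wrong and should be y = 5.

step 7, y = 5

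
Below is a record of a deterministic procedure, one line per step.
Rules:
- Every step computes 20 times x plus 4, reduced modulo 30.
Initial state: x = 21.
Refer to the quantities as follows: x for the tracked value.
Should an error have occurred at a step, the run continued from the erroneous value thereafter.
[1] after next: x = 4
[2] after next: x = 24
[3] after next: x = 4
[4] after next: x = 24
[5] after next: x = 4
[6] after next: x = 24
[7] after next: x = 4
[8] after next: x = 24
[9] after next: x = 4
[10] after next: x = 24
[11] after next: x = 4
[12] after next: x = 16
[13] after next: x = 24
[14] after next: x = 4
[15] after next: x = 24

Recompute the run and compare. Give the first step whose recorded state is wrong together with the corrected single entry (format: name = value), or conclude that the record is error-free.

step 12, x = 24

1. x = (20*21 + 4) mod 30 = 4 (no discrepancy)
2. x = (20*4 + 4) mod 30 = 24 (confirmed correct)
3. x = (20*24 + 4) mod 30 = 4 (consistent with the record)
4. x = (20*4 + 4) mod 30 = 24 (verified)
5. x = (20*24 + 4) mod 30 = 4 (in agreement)
6. x = (20*4 + 4) mod 30 = 24 (same as recorded)
7. x = (20*24 + 4) mod 30 = 4 (verified)
8. x = (20*4 + 4) mod 30 = 24 (consistent with the record)
9. x = (20*24 + 4) mod 30 = 4 (in agreement)
10. x = (20*4 + 4) mod 30 = 24 (consistent with the record)
11. x = (20*24 + 4) mod 30 = 4 (exactly as logged)
12. x = (20*4 + 4) mod 30 = 24 (not what was recorded)
The audit stops at step 12: the recorded entry is wrong and should be x = 24.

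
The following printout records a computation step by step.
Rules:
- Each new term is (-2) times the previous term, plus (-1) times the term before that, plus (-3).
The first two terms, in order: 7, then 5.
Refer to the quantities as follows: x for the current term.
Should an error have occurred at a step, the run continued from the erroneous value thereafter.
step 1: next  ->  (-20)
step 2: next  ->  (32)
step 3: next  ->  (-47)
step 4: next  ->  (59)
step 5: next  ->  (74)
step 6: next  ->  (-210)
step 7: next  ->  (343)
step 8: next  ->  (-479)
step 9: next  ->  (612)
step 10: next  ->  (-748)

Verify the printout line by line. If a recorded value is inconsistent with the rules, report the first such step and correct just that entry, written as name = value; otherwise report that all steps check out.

step 5, x = -74

Step 1: x = -2*(5) + (-1)*(7) + (-3) = -20 — exactly as logged.
Step 2: x = -2*(-20) + (-1)*(5) + (-3) = 32 — exactly as logged.
Step 3: x = -2*(32) + (-1)*(-20) + (-3) = -47 — matches.
Step 4: x = -2*(-47) + (-1)*(32) + (-3) = 59 — exactly as logged.
Step 5: x = -2*(59) + (-1)*(-47) + (-3) = -74 — this is not what the printout shows.
First incorrect step: 5; the correct value is x = -74.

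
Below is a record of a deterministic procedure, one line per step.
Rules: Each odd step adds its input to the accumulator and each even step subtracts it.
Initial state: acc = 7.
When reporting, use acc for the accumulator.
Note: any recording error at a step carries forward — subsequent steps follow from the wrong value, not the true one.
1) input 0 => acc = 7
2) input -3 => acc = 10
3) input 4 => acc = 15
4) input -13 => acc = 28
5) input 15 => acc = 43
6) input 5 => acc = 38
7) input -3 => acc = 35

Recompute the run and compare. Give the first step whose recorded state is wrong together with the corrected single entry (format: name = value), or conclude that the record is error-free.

Recomputing the run from the initial state:
step 1: acc = 7
step 2: acc = 10
step 3: acc = 14
step 4: acc = 27
step 5: acc = 42
step 6: acc = 37
step 7: acc = 34
The first disagreement with the record is at step 3, where the value should be acc = 14.

step 3, acc = 14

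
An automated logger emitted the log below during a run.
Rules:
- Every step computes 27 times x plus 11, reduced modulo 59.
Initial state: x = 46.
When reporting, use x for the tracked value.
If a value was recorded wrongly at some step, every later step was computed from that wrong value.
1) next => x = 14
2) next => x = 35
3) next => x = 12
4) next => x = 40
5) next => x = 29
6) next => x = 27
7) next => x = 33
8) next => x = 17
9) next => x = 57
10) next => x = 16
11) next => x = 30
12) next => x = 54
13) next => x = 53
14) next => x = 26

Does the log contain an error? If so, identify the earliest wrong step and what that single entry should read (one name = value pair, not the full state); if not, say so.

step 1: x = (27*46 + 11) mod 59 = 14 -> exactly as logged
step 2: x = (27*14 + 11) mod 59 = 35 -> same as recorded
step 3: x = (27*35 + 11) mod 59 = 12 -> matches
step 4: x = (27*12 + 11) mod 59 = 40 -> verified
step 5: x = (27*40 + 11) mod 59 = 29 -> confirmed correct
step 6: x = (27*29 + 11) mod 59 = 27 -> checks out
step 7: x = (27*27 + 11) mod 59 = 32 -> this is not what the log shows
First incorrect step: 7; the correct value is x = 32.

step 7, x = 32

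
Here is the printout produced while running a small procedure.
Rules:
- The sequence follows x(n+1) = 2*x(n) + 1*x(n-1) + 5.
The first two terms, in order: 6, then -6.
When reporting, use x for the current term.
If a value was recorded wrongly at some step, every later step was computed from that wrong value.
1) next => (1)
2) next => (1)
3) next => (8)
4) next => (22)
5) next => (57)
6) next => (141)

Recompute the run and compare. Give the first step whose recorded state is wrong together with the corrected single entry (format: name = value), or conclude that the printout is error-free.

step 1, x = -1

Step 1: x = 2*(-6) + (1)*(6) + (5) = -1 — the entry is off here.
First deviation found at step 1; the corrected entry is x = -1.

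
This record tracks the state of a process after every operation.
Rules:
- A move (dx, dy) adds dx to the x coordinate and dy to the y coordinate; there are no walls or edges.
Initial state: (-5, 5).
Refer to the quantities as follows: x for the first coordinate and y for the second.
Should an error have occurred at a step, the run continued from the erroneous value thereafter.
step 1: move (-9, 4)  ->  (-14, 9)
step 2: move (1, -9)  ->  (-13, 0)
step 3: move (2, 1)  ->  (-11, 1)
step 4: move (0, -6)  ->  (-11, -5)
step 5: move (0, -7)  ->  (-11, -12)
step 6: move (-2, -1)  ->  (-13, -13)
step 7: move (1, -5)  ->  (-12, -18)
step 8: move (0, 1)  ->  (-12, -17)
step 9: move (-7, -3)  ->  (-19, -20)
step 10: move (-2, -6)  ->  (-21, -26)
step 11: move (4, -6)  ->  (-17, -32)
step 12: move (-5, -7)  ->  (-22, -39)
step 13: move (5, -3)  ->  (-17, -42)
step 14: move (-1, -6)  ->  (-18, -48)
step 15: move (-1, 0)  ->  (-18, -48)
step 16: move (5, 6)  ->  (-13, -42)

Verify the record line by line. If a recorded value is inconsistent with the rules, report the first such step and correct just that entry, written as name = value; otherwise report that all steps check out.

step 1: x = -5 + (-9) = -14, y = 5 + (4) = 9 -> verified
step 2: x = -14 + (1) = -13, y = 9 + (-9) = 0 -> in agreement
step 3: x = -13 + (2) = -11, y = 0 + (1) = 1 -> no discrepancy
step 4: x = -11 + (0) = -11, y = 1 + (-6) = -5 -> matches
step 5: x = -11 + (0) = -11, y = -5 + (-7) = -12 -> verified
step 6: x = -11 + (-2) = -13, y = -12 + (-1) = -13 -> checks out
step 7: x = -13 + (1) = -12, y = -13 + (-5) = -18 -> exactly as logged
step 8: x = -12 + (0) = -12, y = -18 + (1) = -17 -> same as recorded
step 9: x = -12 + (-7) = -19, y = -17 + (-3) = -20 -> exactly as logged
step 10: x = -19 + (-2) = -21, y = -20 + (-6) = -26 -> confirmed correct
step 11: x = -21 + (4) = -17, y = -26 + (-6) = -32 -> same as recorded
step 12: x = -17 + (-5) = -22, y = -32 + (-7) = -39 -> in agreement
step 13: x = -22 + (5) = -17, y = -39 + (-3) = -42 -> exactly as logged
step 14: x = -17 + (-1) = -18, y = -42 + (-6) = -48 -> in agreement
step 15: x = -18 + (-1) = -19, y = -48 + (0) = -48 -> the record has a different value
Conclusion: step 15 carries the first error; the entry should be x = -19.

step 15, x = -19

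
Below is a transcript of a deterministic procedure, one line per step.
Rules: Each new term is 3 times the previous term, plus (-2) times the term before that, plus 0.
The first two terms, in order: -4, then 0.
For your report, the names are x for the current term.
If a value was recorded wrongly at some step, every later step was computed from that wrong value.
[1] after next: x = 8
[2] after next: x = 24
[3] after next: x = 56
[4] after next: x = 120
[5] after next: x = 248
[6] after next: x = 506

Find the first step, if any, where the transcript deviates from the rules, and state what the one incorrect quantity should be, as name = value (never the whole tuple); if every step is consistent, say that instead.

step 6, x = 504

Recomputing the run from the initial state:
step 1: x = 8
step 2: x = 24
step 3: x = 56
step 4: x = 120
step 5: x = 248
step 6: x = 504
The first disagreement with the transcript is at step 6, where the value should be x = 504.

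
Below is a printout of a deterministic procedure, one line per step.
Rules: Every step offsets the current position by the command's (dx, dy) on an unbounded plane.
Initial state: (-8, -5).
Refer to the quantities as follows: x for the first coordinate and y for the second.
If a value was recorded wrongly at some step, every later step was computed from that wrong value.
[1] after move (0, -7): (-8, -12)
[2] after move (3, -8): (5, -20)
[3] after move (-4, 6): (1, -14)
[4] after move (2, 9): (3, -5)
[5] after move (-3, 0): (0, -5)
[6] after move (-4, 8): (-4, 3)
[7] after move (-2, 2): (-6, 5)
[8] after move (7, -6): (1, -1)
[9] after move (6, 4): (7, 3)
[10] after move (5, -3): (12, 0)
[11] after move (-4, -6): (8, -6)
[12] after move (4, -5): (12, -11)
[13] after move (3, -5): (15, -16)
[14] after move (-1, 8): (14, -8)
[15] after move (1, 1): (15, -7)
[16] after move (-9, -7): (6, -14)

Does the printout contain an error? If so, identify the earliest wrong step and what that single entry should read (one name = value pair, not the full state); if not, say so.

Step 1: x = -8 + (0) = -8, y = -5 + (-7) = -12 — matches.
Step 2: x = -8 + (3) = -5, y = -12 + (-8) = -20 — not what was recorded.
Step 2 is the first one off; corrected, x = -5.

step 2, x = -5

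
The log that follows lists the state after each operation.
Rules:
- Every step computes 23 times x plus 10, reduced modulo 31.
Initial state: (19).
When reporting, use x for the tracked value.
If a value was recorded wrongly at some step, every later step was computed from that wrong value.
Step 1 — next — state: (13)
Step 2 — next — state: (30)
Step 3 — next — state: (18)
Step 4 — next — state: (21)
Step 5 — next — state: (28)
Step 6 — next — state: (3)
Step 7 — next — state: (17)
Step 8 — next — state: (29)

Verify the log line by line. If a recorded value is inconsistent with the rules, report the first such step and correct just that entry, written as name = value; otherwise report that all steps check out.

no error

Recomputing the run from the initial state:
step 1: x = 13
step 2: x = 30
step 3: x = 18
step 4: x = 21
step 5: x = 28
step 6: x = 3
step 7: x = 17
step 8: x = 29
This matches the log at every step.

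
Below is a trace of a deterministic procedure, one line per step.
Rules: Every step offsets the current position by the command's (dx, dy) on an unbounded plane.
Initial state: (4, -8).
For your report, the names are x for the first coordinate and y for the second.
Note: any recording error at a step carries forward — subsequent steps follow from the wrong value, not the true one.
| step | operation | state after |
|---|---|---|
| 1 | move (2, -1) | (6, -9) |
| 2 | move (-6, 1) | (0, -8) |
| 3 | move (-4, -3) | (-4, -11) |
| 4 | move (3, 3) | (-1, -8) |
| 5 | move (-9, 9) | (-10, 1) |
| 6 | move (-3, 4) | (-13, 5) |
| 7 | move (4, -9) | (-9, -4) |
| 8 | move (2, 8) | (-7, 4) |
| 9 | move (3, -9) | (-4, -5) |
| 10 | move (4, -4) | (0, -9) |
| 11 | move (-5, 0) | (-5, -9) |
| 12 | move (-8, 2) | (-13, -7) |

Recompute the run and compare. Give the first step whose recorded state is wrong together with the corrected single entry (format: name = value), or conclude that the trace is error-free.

no error

Recomputing the run from the initial state:
step 1: x = 6, y = -9
step 2: x = 0, y = -8
step 3: x = -4, y = -11
step 4: x = -1, y = -8
step 5: x = -10, y = 1
step 6: x = -13, y = 5
step 7: x = -9, y = -4
step 8: x = -7, y = 4
step 9: x = -4, y = -5
step 10: x = 0, y = -9
step 11: x = -5, y = -9
step 12: x = -13, y = -7
This matches the trace at every step.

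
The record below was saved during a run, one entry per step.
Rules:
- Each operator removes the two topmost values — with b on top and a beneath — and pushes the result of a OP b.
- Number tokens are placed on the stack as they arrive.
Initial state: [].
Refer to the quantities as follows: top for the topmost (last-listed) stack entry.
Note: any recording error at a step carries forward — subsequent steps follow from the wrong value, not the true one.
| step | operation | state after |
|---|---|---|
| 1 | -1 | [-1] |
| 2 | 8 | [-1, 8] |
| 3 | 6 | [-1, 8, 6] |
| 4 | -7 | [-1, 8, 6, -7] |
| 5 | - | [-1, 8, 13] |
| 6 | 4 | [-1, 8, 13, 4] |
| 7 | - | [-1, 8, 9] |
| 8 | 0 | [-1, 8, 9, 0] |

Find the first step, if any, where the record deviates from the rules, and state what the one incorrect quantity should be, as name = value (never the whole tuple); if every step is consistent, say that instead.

1. push -1: top = -1 (exactly as logged)
2. push 8: top = 8 (checks out)
3. push 6: top = 6 (same as recorded)
4. push -7: top = -7 (confirmed correct)
5. 6 - -7 = 13 (matches)
6. push 4: top = 4 (exactly as logged)
7. 13 - 4 = 9 (agrees with the record)
8. push 0: top = 0 (no discrepancy)
The whole run recomputes cleanly — no discrepancies.

no error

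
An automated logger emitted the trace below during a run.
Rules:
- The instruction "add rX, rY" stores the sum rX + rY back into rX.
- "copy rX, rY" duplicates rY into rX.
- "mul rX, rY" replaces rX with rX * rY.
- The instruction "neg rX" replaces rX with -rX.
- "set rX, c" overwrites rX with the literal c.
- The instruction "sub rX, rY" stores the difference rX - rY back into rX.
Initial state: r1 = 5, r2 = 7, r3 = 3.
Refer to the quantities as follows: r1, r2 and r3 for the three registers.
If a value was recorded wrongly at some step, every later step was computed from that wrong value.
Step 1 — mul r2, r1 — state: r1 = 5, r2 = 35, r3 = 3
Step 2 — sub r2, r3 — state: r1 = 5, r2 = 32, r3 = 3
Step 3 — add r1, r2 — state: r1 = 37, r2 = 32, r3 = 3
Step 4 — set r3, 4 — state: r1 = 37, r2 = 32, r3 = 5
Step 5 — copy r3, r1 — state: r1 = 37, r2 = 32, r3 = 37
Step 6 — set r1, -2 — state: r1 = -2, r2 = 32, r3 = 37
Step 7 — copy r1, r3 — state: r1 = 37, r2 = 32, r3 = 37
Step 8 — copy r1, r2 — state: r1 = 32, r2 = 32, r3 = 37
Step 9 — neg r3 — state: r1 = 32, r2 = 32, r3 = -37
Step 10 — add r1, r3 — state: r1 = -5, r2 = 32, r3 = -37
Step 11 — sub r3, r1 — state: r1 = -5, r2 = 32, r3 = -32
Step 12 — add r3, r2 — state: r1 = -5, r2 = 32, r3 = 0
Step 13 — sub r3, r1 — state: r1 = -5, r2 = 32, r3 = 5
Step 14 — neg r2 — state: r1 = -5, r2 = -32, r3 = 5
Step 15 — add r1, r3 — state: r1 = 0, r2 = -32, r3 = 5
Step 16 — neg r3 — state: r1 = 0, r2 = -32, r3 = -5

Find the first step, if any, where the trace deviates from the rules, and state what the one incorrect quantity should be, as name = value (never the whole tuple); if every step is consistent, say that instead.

Recomputing the run from the initial state:
step 1: r1 = 5, r2 = 35, r3 = 3
step 2: r1 = 5, r2 = 32, r3 = 3
step 3: r1 = 37, r2 = 32, r3 = 3
step 4: r1 = 37, r2 = 32, r3 = 4
step 5: r1 = 37, r2 = 32, r3 = 37
step 6: r1 = -2, r2 = 32, r3 = 37
step 7: r1 = 37, r2 = 32, r3 = 37
step 8: r1 = 32, r2 = 32, r3 = 37
step 9: r1 = 32, r2 = 32, r3 = -37
step 10: r1 = -5, r2 = 32, r3 = -37
step 11: r1 = -5, r2 = 32, r3 = -32
step 12: r1 = -5, r2 = 32, r3 = 0
step 13: r1 = -5, r2 = 32, r3 = 5
step 14: r1 = -5, r2 = -32, r3 = 5
step 15: r1 = 0, r2 = -32, r3 = 5
step 16: r1 = 0, r2 = -32, r3 = -5
The first disagreement with the trace is at step 4, where the value should be r3 = 4.

step 4, r3 = 4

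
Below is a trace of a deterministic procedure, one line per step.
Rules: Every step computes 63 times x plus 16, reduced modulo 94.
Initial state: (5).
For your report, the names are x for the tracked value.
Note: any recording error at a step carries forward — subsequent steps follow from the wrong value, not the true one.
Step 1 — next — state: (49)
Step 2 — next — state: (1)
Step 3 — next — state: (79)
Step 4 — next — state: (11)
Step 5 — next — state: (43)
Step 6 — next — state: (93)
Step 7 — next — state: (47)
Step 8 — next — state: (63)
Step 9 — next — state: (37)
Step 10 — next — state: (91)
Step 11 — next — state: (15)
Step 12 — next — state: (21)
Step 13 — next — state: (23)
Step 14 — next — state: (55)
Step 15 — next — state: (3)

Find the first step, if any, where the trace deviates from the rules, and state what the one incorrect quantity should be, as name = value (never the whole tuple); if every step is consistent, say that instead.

step 5, x = 51

Recomputing the run from the initial state:
step 1: x = 49
step 2: x = 1
step 3: x = 79
step 4: x = 11
step 5: x = 51
step 6: x = 33
step 7: x = 27
step 8: x = 25
step 9: x = 87
step 10: x = 45
step 11: x = 31
step 12: x = 89
step 13: x = 77
step 14: x = 73
step 15: x = 9
The first disagreement with the trace is at step 5, where the value should be x = 51.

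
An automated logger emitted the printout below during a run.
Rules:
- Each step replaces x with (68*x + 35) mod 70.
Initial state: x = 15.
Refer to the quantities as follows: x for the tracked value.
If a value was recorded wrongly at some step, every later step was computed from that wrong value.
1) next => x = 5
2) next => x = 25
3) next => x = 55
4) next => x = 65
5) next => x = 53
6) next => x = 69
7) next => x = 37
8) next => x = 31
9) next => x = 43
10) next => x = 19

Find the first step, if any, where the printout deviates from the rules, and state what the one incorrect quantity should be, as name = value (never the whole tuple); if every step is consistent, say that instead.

step 5, x = 45

1. x = (68*15 + 35) mod 70 = 5 (consistent with the printout)
2. x = (68*5 + 35) mod 70 = 25 (checks out)
3. x = (68*25 + 35) mod 70 = 55 (matches)
4. x = (68*55 + 35) mod 70 = 65 (matches)
5. x = (68*65 + 35) mod 70 = 45 (the printout disagrees here)
Step 5 is the first one off; corrected, x = 45.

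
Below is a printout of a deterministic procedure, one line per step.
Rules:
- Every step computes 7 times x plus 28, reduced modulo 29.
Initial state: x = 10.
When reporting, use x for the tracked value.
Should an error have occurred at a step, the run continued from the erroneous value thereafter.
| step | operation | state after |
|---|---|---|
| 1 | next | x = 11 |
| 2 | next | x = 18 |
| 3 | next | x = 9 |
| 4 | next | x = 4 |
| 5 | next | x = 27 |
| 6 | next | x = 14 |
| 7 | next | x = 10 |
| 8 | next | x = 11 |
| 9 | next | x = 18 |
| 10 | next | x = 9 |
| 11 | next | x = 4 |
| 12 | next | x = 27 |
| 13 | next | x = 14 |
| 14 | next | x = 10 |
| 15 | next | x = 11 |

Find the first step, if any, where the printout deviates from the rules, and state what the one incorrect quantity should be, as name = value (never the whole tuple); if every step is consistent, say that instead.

1. x = (7*10 + 28) mod 29 = 11 (exactly as logged)
2. x = (7*11 + 28) mod 29 = 18 (same as recorded)
3. x = (7*18 + 28) mod 29 = 9 (agrees with the printout)
4. x = (7*9 + 28) mod 29 = 4 (no discrepancy)
5. x = (7*4 + 28) mod 29 = 27 (verified)
6. x = (7*27 + 28) mod 29 = 14 (consistent with the printout)
7. x = (7*14 + 28) mod 29 = 10 (same as recorded)
8. x = (7*10 + 28) mod 29 = 11 (checks out)
9. x = (7*11 + 28) mod 29 = 18 (confirmed correct)
10. x = (7*18 + 28) mod 29 = 9 (checks out)
11. x = (7*9 + 28) mod 29 = 4 (exactly as logged)
12. x = (7*4 + 28) mod 29 = 27 (confirmed correct)
13. x = (7*27 + 28) mod 29 = 14 (no discrepancy)
14. x = (7*14 + 28) mod 29 = 10 (matches)
15. x = (7*10 + 28) mod 29 = 11 (consistent with the printout)
All steps check out; nothing to correct.

no error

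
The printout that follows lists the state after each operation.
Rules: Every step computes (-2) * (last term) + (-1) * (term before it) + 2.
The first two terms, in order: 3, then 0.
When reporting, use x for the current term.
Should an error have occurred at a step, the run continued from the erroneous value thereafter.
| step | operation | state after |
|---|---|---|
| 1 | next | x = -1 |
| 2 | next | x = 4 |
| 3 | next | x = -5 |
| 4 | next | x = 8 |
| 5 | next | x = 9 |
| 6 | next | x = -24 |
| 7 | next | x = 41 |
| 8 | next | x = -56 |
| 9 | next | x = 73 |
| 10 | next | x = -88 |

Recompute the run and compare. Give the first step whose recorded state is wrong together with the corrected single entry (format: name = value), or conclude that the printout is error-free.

Step 1: x = -2*(0) + (-1)*(3) + (2) = -1 — same as recorded.
Step 2: x = -2*(-1) + (-1)*(0) + (2) = 4 — checks out.
Step 3: x = -2*(4) + (-1)*(-1) + (2) = -5 — in agreement.
Step 4: x = -2*(-5) + (-1)*(4) + (2) = 8 — no discrepancy.
Step 5: x = -2*(8) + (-1)*(-5) + (2) = -9 — a discrepancy with the printout.
First deviation found at step 5; the corrected entry is x = -9.

step 5, x = -9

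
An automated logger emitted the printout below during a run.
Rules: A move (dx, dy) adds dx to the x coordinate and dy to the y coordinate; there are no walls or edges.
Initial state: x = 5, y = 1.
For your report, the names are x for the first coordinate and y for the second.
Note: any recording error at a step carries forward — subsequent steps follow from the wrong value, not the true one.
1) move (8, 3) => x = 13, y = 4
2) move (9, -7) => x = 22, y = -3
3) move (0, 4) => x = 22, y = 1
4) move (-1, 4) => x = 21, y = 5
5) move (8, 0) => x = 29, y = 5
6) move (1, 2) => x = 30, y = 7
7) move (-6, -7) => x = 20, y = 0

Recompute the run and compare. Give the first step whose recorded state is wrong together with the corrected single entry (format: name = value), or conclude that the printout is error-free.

1. x = 5 + (8) = 13, y = 1 + (3) = 4 (checks out)
2. x = 13 + (9) = 22, y = 4 + (-7) = -3 (consistent with the printout)
3. x = 22 + (0) = 22, y = -3 + (4) = 1 (in agreement)
4. x = 22 + (-1) = 21, y = 1 + (4) = 5 (in agreement)
5. x = 21 + (8) = 29, y = 5 + (0) = 5 (confirmed correct)
6. x = 29 + (1) = 30, y = 5 + (2) = 7 (no discrepancy)
7. x = 30 + (-6) = 24, y = 7 + (-7) = 0 (this is not what the printout shows)
Conclusion: step 7 carries the first error; the entry should be x = 24.

step 7, x = 24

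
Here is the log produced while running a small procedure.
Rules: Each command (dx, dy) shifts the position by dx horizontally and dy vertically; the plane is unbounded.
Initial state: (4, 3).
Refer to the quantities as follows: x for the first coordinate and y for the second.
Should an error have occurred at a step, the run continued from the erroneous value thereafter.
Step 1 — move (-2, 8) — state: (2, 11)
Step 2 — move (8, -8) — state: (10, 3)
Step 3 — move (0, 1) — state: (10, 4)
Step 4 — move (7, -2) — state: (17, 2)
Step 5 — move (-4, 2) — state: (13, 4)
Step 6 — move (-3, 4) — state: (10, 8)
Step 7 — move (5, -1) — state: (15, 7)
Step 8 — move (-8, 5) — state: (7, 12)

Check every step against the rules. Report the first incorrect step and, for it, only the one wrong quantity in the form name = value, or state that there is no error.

Recomputing the run from the initial state:
step 1: x = 2, y = 11
step 2: x = 10, y = 3
step 3: x = 10, y = 4
step 4: x = 17, y = 2
step 5: x = 13, y = 4
step 6: x = 10, y = 8
step 7: x = 15, y = 7
step 8: x = 7, y = 12
This matches the log at every step.

no error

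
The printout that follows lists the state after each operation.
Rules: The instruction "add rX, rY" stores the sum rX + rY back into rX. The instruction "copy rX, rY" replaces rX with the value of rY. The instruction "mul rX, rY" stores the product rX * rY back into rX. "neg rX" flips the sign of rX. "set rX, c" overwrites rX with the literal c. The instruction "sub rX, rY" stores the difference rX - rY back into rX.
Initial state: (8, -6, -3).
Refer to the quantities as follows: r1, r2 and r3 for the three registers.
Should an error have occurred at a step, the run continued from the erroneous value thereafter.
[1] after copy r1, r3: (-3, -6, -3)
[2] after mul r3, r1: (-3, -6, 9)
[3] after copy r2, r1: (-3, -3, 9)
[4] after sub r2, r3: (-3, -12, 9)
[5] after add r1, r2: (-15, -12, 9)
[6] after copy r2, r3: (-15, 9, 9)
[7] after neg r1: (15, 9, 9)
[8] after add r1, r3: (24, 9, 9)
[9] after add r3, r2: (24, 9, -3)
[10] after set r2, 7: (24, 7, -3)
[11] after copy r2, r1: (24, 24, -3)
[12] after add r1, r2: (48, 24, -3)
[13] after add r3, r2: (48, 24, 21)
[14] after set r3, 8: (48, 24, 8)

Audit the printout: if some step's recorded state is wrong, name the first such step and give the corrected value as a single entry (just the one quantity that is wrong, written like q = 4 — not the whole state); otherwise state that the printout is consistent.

step 9, r3 = 18

Recomputing the run from the initial state:
step 1: r1 = -3, r2 = -6, r3 = -3
step 2: r1 = -3, r2 = -6, r3 = 9
step 3: r1 = -3, r2 = -3, r3 = 9
step 4: r1 = -3, r2 = -12, r3 = 9
step 5: r1 = -15, r2 = -12, r3 = 9
step 6: r1 = -15, r2 = 9, r3 = 9
step 7: r1 = 15, r2 = 9, r3 = 9
step 8: r1 = 24, r2 = 9, r3 = 9
step 9: r1 = 24, r2 = 9, r3 = 18
step 10: r1 = 24, r2 = 7, r3 = 18
step 11: r1 = 24, r2 = 24, r3 = 18
step 12: r1 = 48, r2 = 24, r3 = 18
step 13: r1 = 48, r2 = 24, r3 = 42
step 14: r1 = 48, r2 = 24, r3 = 8
The first disagreement with the printout is at step 9, where the value should be r3 = 18.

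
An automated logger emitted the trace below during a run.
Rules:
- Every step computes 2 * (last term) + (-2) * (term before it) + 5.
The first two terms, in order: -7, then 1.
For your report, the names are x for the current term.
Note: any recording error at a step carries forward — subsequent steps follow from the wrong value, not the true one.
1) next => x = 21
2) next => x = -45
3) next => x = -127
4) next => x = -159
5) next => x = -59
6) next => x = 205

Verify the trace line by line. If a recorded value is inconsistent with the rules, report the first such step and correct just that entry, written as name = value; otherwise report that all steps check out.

step 2, x = 45

Step 1: x = 2*(1) + (-2)*(-7) + (5) = 21 — consistent with the trace.
Step 2: x = 2*(21) + (-2)*(1) + (5) = 45 — the recorded entry deviates here.
Conclusion: step 2 carries the first error; the entry should be x = 45.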